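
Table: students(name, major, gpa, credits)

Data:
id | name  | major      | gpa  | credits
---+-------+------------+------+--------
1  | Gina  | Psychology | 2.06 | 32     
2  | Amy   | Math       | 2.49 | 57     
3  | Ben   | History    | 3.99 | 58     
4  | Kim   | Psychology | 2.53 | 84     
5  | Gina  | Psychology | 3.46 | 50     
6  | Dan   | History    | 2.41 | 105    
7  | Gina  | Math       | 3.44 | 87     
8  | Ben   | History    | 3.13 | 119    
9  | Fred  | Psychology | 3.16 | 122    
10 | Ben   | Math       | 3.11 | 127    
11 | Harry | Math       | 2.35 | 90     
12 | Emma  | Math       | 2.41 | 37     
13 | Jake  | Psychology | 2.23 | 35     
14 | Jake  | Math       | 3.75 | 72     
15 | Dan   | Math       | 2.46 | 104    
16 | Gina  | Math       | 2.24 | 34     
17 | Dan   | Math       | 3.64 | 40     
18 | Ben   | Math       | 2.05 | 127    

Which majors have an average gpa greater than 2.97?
SELECT major, AVG(gpa)
FROM students
GROUP BY major
HAVING AVG(gpa) > 2.97

Result:
  History: avg=3.18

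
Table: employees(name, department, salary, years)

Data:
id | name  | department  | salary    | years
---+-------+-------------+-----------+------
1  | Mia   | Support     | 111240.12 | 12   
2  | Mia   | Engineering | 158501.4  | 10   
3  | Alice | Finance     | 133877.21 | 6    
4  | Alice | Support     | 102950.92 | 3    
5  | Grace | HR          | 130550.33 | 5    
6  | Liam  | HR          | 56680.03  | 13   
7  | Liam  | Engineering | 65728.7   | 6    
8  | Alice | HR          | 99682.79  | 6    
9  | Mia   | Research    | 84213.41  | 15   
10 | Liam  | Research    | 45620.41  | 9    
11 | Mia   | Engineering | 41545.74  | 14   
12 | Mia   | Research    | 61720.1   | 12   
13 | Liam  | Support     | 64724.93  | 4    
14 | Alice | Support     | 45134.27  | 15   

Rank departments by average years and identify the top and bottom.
SELECT department, AVG(years)
FROM employees
GROUP BY department
ORDER BY AVG(years)

All groups:
  Finance: 6.00
  HR: 8.00
  Support: 8.50
  Engineering: 10.00
  Research: 12.00

Highest: Research (12.00)
Lowest: Finance (6.00)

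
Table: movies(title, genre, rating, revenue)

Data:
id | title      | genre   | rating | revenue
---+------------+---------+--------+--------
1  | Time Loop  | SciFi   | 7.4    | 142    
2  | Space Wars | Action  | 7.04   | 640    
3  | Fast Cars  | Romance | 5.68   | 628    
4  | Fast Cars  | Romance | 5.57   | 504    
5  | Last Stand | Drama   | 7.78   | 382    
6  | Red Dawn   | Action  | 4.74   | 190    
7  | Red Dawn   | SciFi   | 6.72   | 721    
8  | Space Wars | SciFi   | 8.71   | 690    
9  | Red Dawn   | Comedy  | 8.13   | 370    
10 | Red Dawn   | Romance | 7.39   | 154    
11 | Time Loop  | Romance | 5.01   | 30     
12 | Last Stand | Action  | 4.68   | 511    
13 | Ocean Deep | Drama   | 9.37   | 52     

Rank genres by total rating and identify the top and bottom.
SELECT genre, SUM(rating)
FROM movies
GROUP BY genre
ORDER BY SUM(rating)

All groups:
  Comedy: 8.13
  Action: 16.46
  Drama: 17.15
  SciFi: 22.83
  Romance: 23.65

Highest: Romance (23.65)
Lowest: Comedy (8.13)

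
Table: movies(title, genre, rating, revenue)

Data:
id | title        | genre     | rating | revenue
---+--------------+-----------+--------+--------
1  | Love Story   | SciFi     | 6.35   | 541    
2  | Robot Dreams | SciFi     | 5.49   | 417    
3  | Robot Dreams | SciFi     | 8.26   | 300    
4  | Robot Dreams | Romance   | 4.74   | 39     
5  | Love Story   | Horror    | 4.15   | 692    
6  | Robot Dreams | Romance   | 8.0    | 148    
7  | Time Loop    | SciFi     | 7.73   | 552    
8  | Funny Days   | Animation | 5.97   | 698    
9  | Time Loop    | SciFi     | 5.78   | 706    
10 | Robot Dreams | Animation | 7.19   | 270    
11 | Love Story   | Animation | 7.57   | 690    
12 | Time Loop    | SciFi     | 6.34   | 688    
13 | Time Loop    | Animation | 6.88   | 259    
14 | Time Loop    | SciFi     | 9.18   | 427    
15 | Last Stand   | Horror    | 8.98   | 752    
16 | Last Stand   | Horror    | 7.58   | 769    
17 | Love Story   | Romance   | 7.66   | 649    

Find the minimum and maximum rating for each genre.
SELECT genre, MIN(rating), MAX(rating)
FROM movies
GROUP BY genre

Result:
  Animation: min=5.97, max=7.57
  Horror: min=4.15, max=8.98
  Romance: min=4.74, max=8.00
  SciFi: min=5.49, max=9.18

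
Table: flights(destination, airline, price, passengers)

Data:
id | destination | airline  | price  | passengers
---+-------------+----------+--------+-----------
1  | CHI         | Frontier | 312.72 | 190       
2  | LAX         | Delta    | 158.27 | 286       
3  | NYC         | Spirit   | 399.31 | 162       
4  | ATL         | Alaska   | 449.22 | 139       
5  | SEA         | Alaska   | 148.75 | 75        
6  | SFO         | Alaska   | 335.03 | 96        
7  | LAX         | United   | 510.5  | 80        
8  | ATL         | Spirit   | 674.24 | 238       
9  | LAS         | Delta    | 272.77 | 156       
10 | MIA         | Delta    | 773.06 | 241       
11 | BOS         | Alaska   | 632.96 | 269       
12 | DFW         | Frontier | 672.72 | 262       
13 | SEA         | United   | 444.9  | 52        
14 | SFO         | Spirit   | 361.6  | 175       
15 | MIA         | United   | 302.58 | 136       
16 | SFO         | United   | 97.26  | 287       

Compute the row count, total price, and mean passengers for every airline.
SELECT airline,
       COUNT(*) as cnt,
       SUM(price) as total_price,
       AVG(passengers) as avg_passengers
FROM flights
GROUP BY airline

Result:
  Alaska: 4 records, 1565.96 total price, 144.75 avg passengers
  Delta: 3 records, 1204.10 total price, 227.67 avg passengers
  Frontier: 2 records, 985.44 total price, 226.00 avg passengers
  Spirit: 3 records, 1435.15 total price, 191.67 avg passengers
  United: 4 records, 1355.24 total price, 138.75 avg passengers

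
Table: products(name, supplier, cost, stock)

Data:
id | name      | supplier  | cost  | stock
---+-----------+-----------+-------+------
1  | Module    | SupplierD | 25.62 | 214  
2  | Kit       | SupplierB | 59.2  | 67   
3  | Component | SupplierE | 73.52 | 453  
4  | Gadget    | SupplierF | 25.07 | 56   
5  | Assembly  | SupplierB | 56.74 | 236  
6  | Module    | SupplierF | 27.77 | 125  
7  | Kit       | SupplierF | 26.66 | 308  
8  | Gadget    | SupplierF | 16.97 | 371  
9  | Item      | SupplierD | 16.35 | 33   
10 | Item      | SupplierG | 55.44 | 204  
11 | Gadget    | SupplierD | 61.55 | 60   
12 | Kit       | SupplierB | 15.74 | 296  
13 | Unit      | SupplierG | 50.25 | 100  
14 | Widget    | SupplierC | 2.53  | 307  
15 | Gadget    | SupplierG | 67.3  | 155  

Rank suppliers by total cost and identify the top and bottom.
SELECT supplier, SUM(cost)
FROM products
GROUP BY supplier
ORDER BY SUM(cost)

All groups:
  SupplierC: 2.53
  SupplierE: 73.52
  SupplierF: 96.47
  SupplierD: 103.52
  SupplierB: 131.68
  SupplierG: 172.99

Highest: SupplierG (172.99)
Lowest: SupplierC (2.53)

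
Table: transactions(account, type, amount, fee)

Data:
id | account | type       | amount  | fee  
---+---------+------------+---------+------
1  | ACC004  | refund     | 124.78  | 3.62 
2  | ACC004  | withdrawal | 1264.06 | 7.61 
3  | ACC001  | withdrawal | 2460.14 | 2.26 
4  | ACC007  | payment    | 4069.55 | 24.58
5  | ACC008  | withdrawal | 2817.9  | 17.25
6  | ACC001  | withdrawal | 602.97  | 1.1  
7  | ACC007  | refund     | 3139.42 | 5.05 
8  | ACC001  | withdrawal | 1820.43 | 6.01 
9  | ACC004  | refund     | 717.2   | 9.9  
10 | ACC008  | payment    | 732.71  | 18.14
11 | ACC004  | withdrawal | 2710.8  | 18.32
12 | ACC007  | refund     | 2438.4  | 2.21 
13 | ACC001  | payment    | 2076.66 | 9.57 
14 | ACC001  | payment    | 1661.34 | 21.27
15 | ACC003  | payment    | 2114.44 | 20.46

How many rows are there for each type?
SELECT type, COUNT(*) as count
FROM transactions
GROUP BY type

Result:
  payment: 5
  refund: 4
  withdrawal: 6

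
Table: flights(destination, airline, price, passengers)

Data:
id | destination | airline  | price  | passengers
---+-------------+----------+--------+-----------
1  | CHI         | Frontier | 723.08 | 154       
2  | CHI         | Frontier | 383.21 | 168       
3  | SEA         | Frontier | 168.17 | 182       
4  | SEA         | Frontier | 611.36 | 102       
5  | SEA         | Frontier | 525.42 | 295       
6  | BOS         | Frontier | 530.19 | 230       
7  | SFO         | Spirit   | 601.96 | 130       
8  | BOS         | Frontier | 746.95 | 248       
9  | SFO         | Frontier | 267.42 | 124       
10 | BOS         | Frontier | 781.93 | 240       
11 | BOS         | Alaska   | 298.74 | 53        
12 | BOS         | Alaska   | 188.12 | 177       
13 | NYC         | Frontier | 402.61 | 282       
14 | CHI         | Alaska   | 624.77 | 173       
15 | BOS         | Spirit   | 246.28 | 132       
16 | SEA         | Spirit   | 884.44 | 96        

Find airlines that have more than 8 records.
SELECT airline, COUNT(*) as cnt
FROM flights
GROUP BY airline
HAVING COUNT(*) > 8

Result:
  Frontier: 10

Note: HAVING filters groups after aggregation, WHERE filters rows before.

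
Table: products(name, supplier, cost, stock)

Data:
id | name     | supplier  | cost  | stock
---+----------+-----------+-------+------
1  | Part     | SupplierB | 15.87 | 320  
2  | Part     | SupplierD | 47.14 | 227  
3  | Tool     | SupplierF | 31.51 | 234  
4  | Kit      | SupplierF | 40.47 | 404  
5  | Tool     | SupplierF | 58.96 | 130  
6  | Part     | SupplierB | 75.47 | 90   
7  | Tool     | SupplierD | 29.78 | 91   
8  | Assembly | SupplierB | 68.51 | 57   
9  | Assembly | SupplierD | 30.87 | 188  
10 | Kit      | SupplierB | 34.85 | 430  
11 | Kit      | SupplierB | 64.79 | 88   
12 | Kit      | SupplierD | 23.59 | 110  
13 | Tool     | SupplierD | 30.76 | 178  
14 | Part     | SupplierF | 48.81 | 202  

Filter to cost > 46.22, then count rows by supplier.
SELECT supplier, COUNT(*)
FROM products
WHERE cost > 46.22
GROUP BY supplier

Note: WHERE filters rows before grouping.

Result:
  SupplierB: 3
  SupplierD: 1
  SupplierF: 2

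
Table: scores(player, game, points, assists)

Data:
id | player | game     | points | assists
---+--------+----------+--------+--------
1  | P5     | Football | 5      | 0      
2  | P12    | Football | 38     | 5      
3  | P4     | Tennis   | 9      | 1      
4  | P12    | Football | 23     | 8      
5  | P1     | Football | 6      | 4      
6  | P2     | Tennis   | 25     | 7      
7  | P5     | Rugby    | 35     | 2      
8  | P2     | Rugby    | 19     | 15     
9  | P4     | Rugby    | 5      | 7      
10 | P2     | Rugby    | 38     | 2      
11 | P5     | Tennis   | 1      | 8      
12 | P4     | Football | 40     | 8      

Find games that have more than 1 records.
SELECT game, COUNT(*) as cnt
FROM scores
GROUP BY game
HAVING COUNT(*) > 1

Result:
  Football: 5
  Rugby: 4
  Tennis: 3

Note: HAVING filters groups after aggregation, WHERE filters rows before.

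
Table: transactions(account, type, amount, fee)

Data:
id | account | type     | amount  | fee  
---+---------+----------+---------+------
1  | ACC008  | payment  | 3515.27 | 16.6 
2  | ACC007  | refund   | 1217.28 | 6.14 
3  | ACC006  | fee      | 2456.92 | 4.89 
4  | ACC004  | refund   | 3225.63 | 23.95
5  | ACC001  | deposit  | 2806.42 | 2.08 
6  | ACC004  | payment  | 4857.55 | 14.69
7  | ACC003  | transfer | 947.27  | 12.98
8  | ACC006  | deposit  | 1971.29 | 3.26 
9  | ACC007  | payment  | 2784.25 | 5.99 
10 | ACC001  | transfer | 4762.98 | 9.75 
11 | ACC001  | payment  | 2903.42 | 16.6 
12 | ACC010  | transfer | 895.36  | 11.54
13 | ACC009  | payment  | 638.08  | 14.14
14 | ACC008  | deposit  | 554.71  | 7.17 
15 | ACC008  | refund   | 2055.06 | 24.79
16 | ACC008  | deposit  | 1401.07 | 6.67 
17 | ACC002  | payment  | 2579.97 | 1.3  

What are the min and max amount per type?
SELECT type, MIN(amount), MAX(amount)
FROM transactions
GROUP BY type

Result:
  deposit: min=554.71, max=2806.42
  fee: min=2456.92, max=2456.92
  payment: min=638.08, max=4857.55
  refund: min=1217.28, max=3225.63
  transfer: min=895.36, max=4762.98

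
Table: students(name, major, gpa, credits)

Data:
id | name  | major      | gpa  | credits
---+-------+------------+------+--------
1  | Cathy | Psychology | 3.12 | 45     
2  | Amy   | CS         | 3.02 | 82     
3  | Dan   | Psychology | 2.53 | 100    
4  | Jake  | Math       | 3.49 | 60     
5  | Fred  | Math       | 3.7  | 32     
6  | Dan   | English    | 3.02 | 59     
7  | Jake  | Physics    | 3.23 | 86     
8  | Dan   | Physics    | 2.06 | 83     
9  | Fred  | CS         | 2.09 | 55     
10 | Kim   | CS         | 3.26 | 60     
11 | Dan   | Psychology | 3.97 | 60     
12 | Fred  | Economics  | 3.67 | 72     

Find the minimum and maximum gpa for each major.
SELECT major, MIN(gpa), MAX(gpa)
FROM students
GROUP BY major

Result:
  CS: min=2.09, max=3.26
  Economics: min=3.67, max=3.67
  English: min=3.02, max=3.02
  Math: min=3.49, max=3.70
  Physics: min=2.06, max=3.23
  Psychology: min=2.53, max=3.97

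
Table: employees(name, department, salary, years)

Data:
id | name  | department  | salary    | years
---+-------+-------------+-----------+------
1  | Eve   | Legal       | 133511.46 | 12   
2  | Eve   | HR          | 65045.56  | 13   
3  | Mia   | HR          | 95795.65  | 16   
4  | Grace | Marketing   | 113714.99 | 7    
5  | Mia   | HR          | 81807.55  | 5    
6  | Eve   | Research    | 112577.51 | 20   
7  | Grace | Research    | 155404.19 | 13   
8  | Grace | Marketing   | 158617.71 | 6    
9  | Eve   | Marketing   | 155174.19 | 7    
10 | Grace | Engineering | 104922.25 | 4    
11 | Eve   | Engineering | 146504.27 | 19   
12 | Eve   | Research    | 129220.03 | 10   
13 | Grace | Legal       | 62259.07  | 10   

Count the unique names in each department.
SELECT department, COUNT(DISTINCT name)
FROM employees
GROUP BY department

Result:
  Engineering: 2 distinct
  HR: 2 distinct
  Legal: 2 distinct
  Marketing: 2 distinct
  Research: 2 distinct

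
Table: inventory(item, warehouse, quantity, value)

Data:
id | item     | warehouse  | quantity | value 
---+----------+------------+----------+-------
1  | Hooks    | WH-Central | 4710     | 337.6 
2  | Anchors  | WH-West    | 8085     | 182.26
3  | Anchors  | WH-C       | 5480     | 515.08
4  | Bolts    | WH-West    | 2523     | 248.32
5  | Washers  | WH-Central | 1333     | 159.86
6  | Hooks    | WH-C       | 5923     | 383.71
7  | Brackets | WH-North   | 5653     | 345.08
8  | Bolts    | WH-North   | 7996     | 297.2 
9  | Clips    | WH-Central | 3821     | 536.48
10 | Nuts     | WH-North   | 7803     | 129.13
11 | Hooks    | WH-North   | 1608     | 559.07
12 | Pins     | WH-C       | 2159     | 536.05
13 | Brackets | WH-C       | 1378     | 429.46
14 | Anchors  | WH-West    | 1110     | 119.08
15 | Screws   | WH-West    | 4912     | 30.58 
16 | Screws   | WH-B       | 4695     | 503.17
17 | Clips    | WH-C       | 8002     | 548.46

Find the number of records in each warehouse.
SELECT warehouse, COUNT(*) as count
FROM inventory
GROUP BY warehouse

Result:
  WH-B: 1
  WH-C: 5
  WH-Central: 3
  WH-North: 4
  WH-West: 4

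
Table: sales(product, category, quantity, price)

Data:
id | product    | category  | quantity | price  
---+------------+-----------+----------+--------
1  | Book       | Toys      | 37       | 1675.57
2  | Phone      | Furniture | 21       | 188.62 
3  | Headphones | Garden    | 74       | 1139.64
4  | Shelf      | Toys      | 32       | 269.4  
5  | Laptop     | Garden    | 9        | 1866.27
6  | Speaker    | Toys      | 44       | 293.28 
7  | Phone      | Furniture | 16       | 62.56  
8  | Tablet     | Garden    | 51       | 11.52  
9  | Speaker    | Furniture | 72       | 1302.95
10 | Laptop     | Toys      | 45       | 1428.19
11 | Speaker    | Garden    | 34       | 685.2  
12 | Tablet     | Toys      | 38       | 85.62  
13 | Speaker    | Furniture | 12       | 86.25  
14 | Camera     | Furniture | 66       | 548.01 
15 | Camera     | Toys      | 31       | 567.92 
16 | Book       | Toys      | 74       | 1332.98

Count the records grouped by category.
SELECT category, COUNT(*) as count
FROM sales
GROUP BY category

Result:
  Furniture: 5
  Garden: 4
  Toys: 7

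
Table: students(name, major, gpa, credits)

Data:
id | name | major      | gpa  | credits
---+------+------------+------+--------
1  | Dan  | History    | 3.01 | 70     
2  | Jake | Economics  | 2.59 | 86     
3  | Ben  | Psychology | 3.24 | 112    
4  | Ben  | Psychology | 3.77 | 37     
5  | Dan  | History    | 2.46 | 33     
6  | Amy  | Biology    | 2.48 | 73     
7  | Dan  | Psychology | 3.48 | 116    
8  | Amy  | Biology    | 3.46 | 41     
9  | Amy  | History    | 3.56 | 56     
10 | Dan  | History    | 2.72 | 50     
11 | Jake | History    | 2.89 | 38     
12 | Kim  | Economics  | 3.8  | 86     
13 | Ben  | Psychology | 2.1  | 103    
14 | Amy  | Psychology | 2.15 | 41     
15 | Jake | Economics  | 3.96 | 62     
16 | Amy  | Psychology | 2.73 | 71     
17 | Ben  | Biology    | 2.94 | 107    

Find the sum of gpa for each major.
SELECT major, SUM(gpa) as result
FROM students
GROUP BY major

Result:
  Biology: 8.88
  Economics: 10.35
  History: 14.64
  Psychology: 17.47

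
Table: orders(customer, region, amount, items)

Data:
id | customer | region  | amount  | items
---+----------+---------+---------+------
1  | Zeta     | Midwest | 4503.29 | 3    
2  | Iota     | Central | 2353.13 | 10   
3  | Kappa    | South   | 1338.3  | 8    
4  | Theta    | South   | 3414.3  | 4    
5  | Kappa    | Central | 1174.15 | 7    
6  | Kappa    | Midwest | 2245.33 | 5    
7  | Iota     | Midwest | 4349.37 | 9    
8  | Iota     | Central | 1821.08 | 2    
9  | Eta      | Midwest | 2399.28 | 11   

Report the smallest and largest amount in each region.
SELECT region, MIN(amount), MAX(amount)
FROM orders
GROUP BY region

Result:
  Central: min=1174.15, max=2353.13
  Midwest: min=2245.33, max=4503.29
  South: min=1338.30, max=3414.30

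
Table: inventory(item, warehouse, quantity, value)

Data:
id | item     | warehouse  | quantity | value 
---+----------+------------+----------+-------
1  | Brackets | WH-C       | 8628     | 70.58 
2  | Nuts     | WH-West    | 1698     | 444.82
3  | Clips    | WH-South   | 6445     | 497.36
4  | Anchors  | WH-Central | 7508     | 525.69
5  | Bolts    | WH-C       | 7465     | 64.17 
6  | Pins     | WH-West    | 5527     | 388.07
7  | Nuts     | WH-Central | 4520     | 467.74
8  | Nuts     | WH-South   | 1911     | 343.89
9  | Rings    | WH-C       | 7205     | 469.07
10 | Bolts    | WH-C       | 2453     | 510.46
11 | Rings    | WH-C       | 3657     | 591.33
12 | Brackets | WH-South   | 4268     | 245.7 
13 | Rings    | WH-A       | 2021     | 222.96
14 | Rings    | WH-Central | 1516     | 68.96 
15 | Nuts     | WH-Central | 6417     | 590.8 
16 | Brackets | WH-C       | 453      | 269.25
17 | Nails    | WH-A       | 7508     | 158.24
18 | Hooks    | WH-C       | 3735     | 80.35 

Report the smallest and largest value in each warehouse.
SELECT warehouse, MIN(value), MAX(value)
FROM inventory
GROUP BY warehouse

Result:
  WH-A: min=158.24, max=222.96
  WH-C: min=64.17, max=591.33
  WH-Central: min=68.96, max=590.80
  WH-South: min=245.70, max=497.36
  WH-West: min=388.07, max=444.82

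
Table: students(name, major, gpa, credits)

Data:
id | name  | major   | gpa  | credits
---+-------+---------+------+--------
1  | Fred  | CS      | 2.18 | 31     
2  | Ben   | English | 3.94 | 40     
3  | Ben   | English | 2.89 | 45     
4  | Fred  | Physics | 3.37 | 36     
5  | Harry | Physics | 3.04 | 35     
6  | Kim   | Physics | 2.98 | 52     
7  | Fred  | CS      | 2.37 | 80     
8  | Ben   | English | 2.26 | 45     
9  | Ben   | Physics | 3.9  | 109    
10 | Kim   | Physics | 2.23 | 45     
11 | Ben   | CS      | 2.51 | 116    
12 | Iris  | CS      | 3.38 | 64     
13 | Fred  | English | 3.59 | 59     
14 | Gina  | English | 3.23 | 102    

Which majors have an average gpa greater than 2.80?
SELECT major, AVG(gpa)
FROM students
GROUP BY major
HAVING AVG(gpa) > 2.80

Result:
  English: avg=3.18
  Physics: avg=3.10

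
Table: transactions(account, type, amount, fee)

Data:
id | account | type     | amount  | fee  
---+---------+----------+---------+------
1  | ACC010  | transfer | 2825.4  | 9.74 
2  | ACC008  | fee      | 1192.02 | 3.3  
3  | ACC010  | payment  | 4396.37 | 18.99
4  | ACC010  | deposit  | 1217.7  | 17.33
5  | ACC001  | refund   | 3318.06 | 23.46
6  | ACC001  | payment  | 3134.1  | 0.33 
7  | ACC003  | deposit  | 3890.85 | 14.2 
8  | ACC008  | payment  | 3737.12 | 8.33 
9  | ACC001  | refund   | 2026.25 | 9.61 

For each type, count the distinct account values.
SELECT type, COUNT(DISTINCT account)
FROM transactions
GROUP BY type

Result:
  deposit: 2 distinct
  fee: 1 distinct
  payment: 3 distinct
  refund: 1 distinct
  transfer: 1 distinct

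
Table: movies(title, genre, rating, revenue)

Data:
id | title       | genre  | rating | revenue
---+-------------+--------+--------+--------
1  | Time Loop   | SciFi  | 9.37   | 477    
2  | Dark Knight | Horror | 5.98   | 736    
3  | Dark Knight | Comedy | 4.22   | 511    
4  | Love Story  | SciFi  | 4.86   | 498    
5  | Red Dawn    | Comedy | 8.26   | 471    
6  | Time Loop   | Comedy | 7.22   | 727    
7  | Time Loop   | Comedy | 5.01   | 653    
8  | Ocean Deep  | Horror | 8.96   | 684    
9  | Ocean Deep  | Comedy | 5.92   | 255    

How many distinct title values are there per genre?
SELECT genre, COUNT(DISTINCT title)
FROM movies
GROUP BY genre

Result:
  Comedy: 4 distinct
  Horror: 2 distinct
  SciFi: 2 distinct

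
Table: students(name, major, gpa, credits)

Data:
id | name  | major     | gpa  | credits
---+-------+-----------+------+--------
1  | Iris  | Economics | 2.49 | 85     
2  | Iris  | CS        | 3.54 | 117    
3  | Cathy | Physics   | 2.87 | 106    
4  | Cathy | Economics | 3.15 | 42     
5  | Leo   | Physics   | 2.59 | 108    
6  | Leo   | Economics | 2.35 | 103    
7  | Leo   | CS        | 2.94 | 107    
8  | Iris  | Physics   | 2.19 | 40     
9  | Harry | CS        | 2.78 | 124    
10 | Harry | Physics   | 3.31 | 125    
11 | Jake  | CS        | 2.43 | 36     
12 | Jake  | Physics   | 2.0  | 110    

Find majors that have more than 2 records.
SELECT major, COUNT(*) as cnt
FROM students
GROUP BY major
HAVING COUNT(*) > 2

Result:
  CS: 4
  Economics: 3
  Physics: 5

Note: HAVING filters groups after aggregation, WHERE filters rows before.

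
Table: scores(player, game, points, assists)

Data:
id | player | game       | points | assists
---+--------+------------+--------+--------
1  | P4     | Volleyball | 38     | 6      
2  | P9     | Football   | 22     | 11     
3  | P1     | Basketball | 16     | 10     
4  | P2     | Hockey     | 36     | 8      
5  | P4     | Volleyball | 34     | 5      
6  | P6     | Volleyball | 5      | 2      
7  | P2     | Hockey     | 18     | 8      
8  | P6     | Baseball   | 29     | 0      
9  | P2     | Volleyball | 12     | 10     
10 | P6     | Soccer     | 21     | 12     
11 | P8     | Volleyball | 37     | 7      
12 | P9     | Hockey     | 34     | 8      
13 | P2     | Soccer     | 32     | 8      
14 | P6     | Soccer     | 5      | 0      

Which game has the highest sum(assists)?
SELECT game, SUM(assists) as val
FROM scores
GROUP BY game
ORDER BY val DESC
LIMIT 1

Result: Volleyball with sum(assists) = 30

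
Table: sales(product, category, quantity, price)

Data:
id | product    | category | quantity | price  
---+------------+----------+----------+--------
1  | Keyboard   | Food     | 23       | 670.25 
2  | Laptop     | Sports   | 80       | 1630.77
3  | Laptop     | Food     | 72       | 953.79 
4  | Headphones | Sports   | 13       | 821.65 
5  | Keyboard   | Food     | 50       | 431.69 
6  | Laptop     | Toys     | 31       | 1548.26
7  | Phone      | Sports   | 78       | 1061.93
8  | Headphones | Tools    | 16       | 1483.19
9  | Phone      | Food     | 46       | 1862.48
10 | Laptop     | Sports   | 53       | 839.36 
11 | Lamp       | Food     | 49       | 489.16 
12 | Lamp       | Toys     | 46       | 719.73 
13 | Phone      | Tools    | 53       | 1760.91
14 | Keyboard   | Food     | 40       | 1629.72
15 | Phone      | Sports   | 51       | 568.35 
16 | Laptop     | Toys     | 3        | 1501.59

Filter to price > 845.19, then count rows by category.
SELECT category, COUNT(*)
FROM sales
WHERE price > 845.19
GROUP BY category

Note: WHERE filters rows before grouping.

Result:
  Food: 3
  Sports: 2
  Tools: 2
  Toys: 2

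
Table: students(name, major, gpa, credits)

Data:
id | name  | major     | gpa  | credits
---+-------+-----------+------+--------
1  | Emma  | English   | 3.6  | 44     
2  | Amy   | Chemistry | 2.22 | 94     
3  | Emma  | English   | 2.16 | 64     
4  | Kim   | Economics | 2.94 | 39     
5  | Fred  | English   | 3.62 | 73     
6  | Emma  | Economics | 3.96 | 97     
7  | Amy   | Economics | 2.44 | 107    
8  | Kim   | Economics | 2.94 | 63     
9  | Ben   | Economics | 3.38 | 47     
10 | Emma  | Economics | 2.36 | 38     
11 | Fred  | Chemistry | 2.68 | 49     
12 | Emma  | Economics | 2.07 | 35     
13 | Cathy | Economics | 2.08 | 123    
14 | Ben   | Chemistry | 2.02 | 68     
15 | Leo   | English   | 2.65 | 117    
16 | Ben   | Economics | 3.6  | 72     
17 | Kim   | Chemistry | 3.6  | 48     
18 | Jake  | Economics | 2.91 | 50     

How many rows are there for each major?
SELECT major, COUNT(*) as count
FROM students
GROUP BY major

Result:
  Chemistry: 4
  Economics: 10
  English: 4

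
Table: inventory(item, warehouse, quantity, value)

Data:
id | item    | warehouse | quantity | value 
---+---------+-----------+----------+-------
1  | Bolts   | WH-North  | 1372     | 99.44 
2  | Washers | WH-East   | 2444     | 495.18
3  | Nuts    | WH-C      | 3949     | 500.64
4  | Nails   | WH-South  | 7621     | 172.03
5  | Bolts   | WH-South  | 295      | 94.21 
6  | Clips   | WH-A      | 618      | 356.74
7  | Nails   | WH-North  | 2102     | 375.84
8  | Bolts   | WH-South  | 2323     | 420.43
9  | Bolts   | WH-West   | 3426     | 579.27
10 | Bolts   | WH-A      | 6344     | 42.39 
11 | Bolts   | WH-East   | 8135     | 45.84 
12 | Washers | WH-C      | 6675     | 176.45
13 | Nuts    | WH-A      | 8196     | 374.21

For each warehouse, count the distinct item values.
SELECT warehouse, COUNT(DISTINCT item)
FROM inventory
GROUP BY warehouse

Result:
  WH-A: 3 distinct
  WH-C: 2 distinct
  WH-East: 2 distinct
  WH-North: 2 distinct
  WH-South: 2 distinct
  WH-West: 1 distinct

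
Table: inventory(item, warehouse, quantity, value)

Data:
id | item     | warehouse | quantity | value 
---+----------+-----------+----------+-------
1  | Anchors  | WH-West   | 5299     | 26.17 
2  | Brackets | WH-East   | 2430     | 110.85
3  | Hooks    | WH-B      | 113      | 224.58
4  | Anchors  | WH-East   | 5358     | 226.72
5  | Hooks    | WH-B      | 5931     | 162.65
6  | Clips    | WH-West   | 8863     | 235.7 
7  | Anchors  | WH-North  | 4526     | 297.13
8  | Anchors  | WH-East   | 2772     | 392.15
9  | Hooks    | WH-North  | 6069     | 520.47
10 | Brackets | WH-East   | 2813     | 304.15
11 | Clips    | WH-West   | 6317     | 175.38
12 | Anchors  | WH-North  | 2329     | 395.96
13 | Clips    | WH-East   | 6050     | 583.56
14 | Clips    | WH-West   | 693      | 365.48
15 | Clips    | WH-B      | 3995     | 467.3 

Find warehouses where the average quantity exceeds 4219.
SELECT warehouse, AVG(quantity)
FROM inventory
GROUP BY warehouse
HAVING AVG(quantity) > 4219

Result:
  WH-North: avg=4308.00
  WH-West: avg=5293.00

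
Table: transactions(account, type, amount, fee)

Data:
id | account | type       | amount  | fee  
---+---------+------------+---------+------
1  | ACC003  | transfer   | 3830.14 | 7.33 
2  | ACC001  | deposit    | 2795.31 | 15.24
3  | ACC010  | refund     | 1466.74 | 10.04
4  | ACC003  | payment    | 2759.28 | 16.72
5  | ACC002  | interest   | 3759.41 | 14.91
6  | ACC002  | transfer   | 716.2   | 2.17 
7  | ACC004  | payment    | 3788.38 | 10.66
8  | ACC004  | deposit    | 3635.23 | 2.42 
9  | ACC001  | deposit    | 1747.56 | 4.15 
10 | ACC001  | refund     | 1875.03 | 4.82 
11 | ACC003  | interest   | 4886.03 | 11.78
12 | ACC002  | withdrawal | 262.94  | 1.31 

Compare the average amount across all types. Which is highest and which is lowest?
SELECT type, AVG(amount)
FROM transactions
GROUP BY type
ORDER BY AVG(amount)

All groups:
  withdrawal: 262.94
  refund: 1670.89
  transfer: 2273.17
  deposit: 2726.03
  payment: 3273.83
  interest: 4322.72

Highest: interest (4322.72)
Lowest: withdrawal (262.94)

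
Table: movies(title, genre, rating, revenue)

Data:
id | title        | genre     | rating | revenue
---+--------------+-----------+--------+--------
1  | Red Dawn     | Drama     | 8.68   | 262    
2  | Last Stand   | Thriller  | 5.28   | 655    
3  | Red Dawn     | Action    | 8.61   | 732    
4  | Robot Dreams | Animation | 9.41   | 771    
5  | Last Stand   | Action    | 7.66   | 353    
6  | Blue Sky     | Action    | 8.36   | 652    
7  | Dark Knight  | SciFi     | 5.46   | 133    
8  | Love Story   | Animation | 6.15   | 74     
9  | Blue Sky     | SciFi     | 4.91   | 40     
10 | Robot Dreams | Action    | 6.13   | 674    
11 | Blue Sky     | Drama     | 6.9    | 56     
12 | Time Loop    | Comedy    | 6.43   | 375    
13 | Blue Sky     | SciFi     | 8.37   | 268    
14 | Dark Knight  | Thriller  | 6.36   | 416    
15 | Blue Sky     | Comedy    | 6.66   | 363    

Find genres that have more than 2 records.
SELECT genre, COUNT(*) as cnt
FROM movies
GROUP BY genre
HAVING COUNT(*) > 2

Result:
  Action: 4
  SciFi: 3

Note: HAVING filters groups after aggregation, WHERE filters rows before.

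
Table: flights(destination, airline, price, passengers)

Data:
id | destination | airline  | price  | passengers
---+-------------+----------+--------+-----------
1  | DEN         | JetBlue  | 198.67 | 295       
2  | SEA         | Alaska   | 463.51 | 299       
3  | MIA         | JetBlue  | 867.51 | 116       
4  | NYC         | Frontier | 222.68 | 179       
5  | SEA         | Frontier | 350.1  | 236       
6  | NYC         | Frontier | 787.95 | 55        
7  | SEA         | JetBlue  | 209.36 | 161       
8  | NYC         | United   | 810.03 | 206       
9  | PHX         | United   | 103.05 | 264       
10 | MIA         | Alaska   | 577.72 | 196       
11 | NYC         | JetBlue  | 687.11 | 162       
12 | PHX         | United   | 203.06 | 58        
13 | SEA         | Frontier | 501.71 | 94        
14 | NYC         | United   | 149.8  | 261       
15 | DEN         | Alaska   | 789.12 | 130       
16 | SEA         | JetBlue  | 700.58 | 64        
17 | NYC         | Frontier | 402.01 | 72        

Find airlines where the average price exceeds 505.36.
SELECT airline, AVG(price)
FROM flights
GROUP BY airline
HAVING AVG(price) > 505.36

Result:
  Alaska: avg=610.12
  JetBlue: avg=532.65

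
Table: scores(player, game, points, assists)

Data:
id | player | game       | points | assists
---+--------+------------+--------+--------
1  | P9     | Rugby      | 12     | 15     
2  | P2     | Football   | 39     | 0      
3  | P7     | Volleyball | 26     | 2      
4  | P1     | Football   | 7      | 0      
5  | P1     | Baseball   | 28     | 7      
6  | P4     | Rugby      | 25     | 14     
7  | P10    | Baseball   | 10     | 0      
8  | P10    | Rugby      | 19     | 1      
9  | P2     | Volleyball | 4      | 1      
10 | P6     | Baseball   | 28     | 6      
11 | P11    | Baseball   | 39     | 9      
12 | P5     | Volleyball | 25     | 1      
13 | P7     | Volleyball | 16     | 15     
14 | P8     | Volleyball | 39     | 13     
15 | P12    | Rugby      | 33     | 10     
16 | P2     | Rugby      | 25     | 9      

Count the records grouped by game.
SELECT game, COUNT(*) as count
FROM scores
GROUP BY game

Result:
  Baseball: 4
  Football: 2
  Rugby: 5
  Volleyball: 5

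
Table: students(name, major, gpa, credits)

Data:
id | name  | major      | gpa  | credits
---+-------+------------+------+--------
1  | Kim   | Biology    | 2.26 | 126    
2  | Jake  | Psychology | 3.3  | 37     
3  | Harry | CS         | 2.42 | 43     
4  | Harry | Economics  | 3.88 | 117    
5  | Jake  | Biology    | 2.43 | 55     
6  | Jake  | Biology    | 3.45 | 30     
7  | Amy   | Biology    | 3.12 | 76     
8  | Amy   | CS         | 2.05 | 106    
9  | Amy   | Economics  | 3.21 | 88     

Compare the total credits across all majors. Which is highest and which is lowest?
SELECT major, SUM(credits)
FROM students
GROUP BY major
ORDER BY SUM(credits)

All groups:
  Psychology: 37
  CS: 149
  Economics: 205
  Biology: 287

Highest: Biology (287)
Lowest: Psychology (37)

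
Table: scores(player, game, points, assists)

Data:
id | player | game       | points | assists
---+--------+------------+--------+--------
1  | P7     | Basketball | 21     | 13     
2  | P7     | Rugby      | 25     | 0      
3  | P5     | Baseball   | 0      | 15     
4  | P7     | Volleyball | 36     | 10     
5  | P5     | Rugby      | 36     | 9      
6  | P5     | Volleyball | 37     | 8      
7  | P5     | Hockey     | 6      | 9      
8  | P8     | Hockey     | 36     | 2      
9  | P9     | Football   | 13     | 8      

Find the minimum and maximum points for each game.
SELECT game, MIN(points), MAX(points)
FROM scores
GROUP BY game

Result:
  Baseball: min=0, max=0
  Basketball: min=21, max=21
  Football: min=13, max=13
  Hockey: min=6, max=36
  Rugby: min=25, max=36
  Volleyball: min=36, max=37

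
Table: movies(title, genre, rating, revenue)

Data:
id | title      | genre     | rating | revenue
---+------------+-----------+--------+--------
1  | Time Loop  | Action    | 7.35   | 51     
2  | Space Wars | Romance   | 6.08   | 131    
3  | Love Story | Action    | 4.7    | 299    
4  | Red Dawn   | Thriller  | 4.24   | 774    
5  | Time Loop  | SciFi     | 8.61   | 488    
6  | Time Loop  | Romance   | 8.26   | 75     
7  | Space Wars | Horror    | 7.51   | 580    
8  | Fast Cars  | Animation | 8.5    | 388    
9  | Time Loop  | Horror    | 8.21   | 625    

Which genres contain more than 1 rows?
SELECT genre, COUNT(*) as cnt
FROM movies
GROUP BY genre
HAVING COUNT(*) > 1

Result:
  Action: 2
  Horror: 2
  Romance: 2

Note: HAVING filters groups after aggregation, WHERE filters rows before.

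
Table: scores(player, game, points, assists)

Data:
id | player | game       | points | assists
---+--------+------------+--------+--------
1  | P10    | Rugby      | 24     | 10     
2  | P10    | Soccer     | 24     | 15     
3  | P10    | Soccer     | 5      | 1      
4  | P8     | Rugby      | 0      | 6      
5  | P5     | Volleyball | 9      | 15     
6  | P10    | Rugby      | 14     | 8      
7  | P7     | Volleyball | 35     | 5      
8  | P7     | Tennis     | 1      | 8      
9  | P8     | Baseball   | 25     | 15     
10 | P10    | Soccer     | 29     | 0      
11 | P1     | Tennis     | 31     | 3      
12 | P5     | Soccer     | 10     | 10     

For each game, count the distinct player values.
SELECT game, COUNT(DISTINCT player)
FROM scores
GROUP BY game

Result:
  Baseball: 1 distinct
  Rugby: 2 distinct
  Soccer: 2 distinct
  Tennis: 2 distinct
  Volleyball: 2 distinct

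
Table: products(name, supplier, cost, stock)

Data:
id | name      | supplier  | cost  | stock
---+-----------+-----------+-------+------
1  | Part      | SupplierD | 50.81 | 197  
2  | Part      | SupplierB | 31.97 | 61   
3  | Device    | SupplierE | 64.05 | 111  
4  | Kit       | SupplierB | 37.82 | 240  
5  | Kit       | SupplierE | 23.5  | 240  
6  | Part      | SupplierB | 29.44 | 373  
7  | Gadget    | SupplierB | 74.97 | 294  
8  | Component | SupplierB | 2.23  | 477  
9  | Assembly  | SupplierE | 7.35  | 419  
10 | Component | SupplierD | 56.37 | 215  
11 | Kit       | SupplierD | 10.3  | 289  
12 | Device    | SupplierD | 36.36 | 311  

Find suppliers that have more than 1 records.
SELECT supplier, COUNT(*) as cnt
FROM products
GROUP BY supplier
HAVING COUNT(*) > 1

Result:
  SupplierB: 5
  SupplierD: 4
  SupplierE: 3

Note: HAVING filters groups after aggregation, WHERE filters rows before.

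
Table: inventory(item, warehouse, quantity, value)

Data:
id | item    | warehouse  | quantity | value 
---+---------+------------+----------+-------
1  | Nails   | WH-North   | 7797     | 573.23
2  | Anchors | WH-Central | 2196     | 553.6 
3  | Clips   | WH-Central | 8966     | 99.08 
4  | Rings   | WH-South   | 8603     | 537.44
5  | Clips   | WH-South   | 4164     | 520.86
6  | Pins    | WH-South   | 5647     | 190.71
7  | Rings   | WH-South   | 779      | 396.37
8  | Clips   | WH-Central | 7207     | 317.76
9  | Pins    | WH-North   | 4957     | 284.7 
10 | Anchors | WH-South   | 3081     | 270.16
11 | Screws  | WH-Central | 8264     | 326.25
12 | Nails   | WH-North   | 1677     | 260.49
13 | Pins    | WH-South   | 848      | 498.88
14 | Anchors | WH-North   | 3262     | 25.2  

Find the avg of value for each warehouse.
SELECT warehouse, AVG(value) as result
FROM inventory
GROUP BY warehouse

Result:
  WH-Central: 324.17
  WH-North: 285.91
  WH-South: 402.40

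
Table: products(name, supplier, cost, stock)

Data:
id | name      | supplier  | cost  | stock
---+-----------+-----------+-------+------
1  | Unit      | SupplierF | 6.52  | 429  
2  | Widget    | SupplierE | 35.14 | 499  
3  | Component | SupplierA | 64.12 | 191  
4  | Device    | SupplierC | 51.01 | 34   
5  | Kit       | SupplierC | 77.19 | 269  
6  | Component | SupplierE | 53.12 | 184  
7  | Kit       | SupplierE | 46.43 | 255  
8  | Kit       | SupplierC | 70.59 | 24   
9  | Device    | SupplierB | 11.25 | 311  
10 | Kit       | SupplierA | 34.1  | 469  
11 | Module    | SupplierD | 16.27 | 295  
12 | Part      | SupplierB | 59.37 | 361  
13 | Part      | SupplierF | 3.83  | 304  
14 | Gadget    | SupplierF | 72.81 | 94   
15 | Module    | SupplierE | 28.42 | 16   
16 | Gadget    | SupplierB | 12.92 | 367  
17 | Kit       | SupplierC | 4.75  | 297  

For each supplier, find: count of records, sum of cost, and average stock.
SELECT supplier,
       COUNT(*) as cnt,
       SUM(cost) as total_cost,
       AVG(stock) as avg_stock
FROM products
GROUP BY supplier

Result:
  SupplierA: 2 records, 98.22 total cost, 330.00 avg stock
  SupplierB: 3 records, 83.54 total cost, 346.33 avg stock
  SupplierC: 4 records, 203.54 total cost, 156.00 avg stock
  SupplierD: 1 records, 16.27 total cost, 295.00 avg stock
  SupplierE: 4 records, 163.11 total cost, 238.50 avg stock
  SupplierF: 3 records, 83.16 total cost, 275.67 avg stock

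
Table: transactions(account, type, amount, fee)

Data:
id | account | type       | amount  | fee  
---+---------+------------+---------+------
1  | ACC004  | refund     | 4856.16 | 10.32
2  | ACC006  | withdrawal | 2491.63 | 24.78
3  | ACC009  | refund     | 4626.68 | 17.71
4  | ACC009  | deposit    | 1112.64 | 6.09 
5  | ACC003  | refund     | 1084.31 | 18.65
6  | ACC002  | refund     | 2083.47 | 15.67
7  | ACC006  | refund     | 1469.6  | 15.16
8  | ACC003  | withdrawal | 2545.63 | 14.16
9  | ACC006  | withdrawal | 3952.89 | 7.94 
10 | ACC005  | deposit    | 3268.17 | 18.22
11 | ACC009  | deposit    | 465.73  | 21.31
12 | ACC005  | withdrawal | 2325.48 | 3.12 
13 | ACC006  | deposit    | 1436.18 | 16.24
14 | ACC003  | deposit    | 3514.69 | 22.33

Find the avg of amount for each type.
SELECT type, AVG(amount) as result
FROM transactions
GROUP BY type

Result:
  deposit: 1959.48
  refund: 2824.04
  withdrawal: 2828.91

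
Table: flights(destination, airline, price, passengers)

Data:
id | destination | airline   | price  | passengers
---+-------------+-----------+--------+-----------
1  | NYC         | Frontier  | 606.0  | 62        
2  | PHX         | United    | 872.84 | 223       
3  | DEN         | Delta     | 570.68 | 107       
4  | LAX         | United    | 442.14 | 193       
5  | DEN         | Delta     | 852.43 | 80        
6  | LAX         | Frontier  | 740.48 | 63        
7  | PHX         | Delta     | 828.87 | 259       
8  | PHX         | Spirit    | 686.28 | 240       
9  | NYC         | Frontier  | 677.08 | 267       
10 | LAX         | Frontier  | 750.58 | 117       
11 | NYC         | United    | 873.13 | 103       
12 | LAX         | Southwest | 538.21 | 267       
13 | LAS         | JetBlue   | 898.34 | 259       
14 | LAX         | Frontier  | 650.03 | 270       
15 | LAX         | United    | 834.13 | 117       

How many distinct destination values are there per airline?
SELECT airline, COUNT(DISTINCT destination)
FROM flights
GROUP BY airline

Result:
  Delta: 2 distinct
  Frontier: 2 distinct
  JetBlue: 1 distinct
  Southwest: 1 distinct
  Spirit: 1 distinct
  United: 3 distinct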